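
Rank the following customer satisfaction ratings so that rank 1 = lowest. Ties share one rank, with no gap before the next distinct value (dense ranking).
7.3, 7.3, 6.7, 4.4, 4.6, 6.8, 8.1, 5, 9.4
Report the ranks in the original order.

6, 6, 4, 1, 2, 5, 7, 3, 8

Sorted (ascending): 4.4, 4.6, 5, 6.7, 6.8, 7.3, 7.3, 8.1, 9.4
The 2 values of 7.3 share dense rank 6.
Remaining distinct values take the next consecutive integers.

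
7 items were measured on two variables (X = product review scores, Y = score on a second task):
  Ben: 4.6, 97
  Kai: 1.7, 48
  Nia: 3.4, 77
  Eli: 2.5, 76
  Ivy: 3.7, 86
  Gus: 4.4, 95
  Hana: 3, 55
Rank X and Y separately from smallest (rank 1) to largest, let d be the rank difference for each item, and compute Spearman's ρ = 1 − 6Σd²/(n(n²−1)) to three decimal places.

Ranks of variable 1: 7, 1, 4, 2, 5, 6, 3
Ranks of variable 2: 7, 1, 4, 3, 5, 6, 2
d = r₁ − r₂: 0, 0, 0, -1, 0, 0, 1
d²: 0, 0, 0, 1, 0, 0, 1; Σd² = 2
ρ = 1 − 6·2/(7·48) = 1 − 12/336 = 0.964

0.964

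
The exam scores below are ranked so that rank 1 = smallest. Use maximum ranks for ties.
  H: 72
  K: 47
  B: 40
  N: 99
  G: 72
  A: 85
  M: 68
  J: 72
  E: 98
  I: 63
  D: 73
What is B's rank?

Sorted (ascending): 40, 47, 63, 68, 72, 72, 72, 73, 85, 98, 99
The 3 values of 72 occupy positions 5–7 → each gets rank 7.
B has value 40 → rank 1.

1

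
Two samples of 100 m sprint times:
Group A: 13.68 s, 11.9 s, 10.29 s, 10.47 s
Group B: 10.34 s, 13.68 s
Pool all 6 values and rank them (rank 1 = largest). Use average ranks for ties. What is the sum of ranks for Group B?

6.5

Sorted (descending): 13.68, 13.68, 11.9, 10.47, 10.34, 10.29
The 2 values of 13.68 occupy positions 1–2 → average rank (1+2)/2 = 1.5.
Group B values → pooled ranks: 10.34→5, 13.68→1.5
Rank sum = 5 + 1.5 = 6.5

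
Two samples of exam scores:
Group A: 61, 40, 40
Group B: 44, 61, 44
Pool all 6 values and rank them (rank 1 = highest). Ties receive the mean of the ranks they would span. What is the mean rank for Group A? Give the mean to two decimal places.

Sorted (descending): 61, 61, 44, 44, 40, 40
The 2 values of 61 occupy positions 1–2 → average rank (1+2)/2 = 1.5.
The 2 values of 44 occupy positions 3–4 → average rank (3+4)/2 = 3.5.
The 2 values of 40 occupy positions 5–6 → average rank (5+6)/2 = 5.5.
Group A values → pooled ranks: 61→1.5, 40→5.5, 40→5.5
Mean rank = (1.5 + 5.5 + 5.5) / 3 = 4.17

4.17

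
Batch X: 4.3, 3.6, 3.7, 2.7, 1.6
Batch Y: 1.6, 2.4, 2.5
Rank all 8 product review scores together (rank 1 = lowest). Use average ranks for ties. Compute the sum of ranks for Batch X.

27.5

Sorted (ascending): 1.6, 1.6, 2.4, 2.5, 2.7, 3.6, 3.7, 4.3
The 2 values of 1.6 occupy positions 1–2 → average rank (1+2)/2 = 1.5.
Batch X values → pooled ranks: 4.3→8, 3.6→6, 3.7→7, 2.7→5, 1.6→1.5
Rank sum = 8 + 6 + 7 + 5 + 1.5 = 27.5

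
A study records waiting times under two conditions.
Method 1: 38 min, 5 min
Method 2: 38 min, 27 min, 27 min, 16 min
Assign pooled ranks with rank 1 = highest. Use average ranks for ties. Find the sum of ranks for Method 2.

13.5

Sorted (descending): 38, 38, 27, 27, 16, 5
The 2 values of 38 occupy positions 1–2 → average rank (1+2)/2 = 1.5.
The 2 values of 27 occupy positions 3–4 → average rank (3+4)/2 = 3.5.
Method 2 values → pooled ranks: 38→1.5, 27→3.5, 27→3.5, 16→5
Rank sum = 1.5 + 3.5 + 3.5 + 5 = 13.5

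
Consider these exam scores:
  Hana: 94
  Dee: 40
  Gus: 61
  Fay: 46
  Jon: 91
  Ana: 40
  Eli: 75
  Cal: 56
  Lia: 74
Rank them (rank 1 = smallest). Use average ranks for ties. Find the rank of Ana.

Sorted (ascending): 40, 40, 46, 56, 61, 74, 75, 91, 94
The 2 values of 40 occupy positions 1–2 → average rank (1+2)/2 = 1.5.
Ana has value 40 → rank 1.5.

1.5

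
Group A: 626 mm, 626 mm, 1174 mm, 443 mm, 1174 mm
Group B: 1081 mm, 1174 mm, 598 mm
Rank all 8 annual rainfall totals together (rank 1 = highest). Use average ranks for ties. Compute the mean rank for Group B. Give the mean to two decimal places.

Sorted (descending): 1174, 1174, 1174, 1081, 626, 626, 598, 443
The 3 values of 1174 occupy positions 1–3 → average rank 2.
The 2 values of 626 occupy positions 5–6 → average rank (5+6)/2 = 5.5.
Group B values → pooled ranks: 1081→4, 1174→2, 598→7
Mean rank = (4 + 2 + 7) / 3 = 4.33

4.33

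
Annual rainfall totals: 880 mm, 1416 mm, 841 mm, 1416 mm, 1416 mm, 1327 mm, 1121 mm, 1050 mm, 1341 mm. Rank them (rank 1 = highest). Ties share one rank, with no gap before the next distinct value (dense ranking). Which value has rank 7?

Sorted (descending): 1416, 1416, 1416, 1341, 1327, 1121, 1050, 880, 841
The 3 values of 1416 share dense rank 1.
Remaining distinct values take the next consecutive integers.
Rank 7 → value 841.

841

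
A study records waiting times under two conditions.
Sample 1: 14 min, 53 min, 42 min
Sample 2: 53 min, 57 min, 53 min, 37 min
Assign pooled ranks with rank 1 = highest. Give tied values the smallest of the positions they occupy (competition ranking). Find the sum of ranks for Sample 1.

Sorted (descending): 57, 53, 53, 53, 42, 37, 14
The 3 values of 53 occupy positions 2–4 → each gets rank 2.
Sample 1 values → pooled ranks: 14→7, 53→2, 42→5
Rank sum = 7 + 2 + 5 = 14

14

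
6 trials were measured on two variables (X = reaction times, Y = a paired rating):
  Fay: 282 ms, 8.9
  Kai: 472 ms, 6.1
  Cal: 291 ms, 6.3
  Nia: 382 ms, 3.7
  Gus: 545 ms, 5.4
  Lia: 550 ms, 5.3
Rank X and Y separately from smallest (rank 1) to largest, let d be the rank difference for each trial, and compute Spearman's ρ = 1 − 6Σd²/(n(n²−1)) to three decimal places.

-0.657

Ranks of variable 1: 1, 4, 2, 3, 5, 6
Ranks of variable 2: 6, 4, 5, 1, 3, 2
d = r₁ − r₂: -5, 0, -3, 2, 2, 4
d²: 25, 0, 9, 4, 4, 16; Σd² = 58
ρ = 1 − 6·58/(6·35) = 1 − 348/210 = -0.657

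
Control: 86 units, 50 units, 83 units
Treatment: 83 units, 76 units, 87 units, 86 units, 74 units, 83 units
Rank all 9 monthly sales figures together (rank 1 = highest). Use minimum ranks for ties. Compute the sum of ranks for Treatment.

Sorted (descending): 87, 86, 86, 83, 83, 83, 76, 74, 50
The 2 values of 86 occupy positions 2–3 → each gets rank 2.
The 3 values of 83 occupy positions 4–6 → each gets rank 4.
Treatment values → pooled ranks: 83→4, 76→7, 87→1, 86→2, 74→8, 83→4
Rank sum = 4 + 7 + 1 + 2 + 8 + 4 = 26

26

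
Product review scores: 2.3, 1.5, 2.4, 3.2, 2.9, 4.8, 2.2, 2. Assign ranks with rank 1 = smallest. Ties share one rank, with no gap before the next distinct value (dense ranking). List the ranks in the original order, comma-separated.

4, 1, 5, 7, 6, 8, 3, 2

Sorted (ascending): 1.5, 2, 2.2, 2.3, 2.4, 2.9, 3.2, 4.8
No ties — each value takes its position as its rank.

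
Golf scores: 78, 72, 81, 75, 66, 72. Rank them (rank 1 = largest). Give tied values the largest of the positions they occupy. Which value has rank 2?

Sorted (descending): 81, 78, 75, 72, 72, 66
The 2 values of 72 occupy positions 4–5 → each gets rank 5.
Rank 2 → value 78.

78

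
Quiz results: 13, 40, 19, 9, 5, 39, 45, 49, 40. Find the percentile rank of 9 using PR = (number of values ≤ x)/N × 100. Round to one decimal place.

N = 9.
Strictly below 9: 1. Equal to 9: 1.
PR = 2/9 × 100 = 22.2

22.2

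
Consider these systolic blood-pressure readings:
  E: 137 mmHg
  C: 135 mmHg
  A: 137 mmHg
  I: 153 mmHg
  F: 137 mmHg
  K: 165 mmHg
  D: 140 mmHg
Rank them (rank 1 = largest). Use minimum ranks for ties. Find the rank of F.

Sorted (descending): 165, 153, 140, 137, 137, 137, 135
The 3 values of 137 occupy positions 4–6 → each gets rank 4.
F has value 137 mmHg → rank 4.

4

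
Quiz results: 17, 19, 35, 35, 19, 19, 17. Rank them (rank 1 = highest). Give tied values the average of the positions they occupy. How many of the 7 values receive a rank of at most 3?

Sorted (descending): 35, 35, 19, 19, 19, 17, 17
The 2 values of 35 occupy positions 1–2 → average rank (1+2)/2 = 1.5.
The 3 values of 19 occupy positions 3–5 → average rank 4.
The 2 values of 17 occupy positions 6–7 → average rank (6+7)/2 = 6.5.
Ranks ≤ 3: {1.5, 1.5} → 2 values.

2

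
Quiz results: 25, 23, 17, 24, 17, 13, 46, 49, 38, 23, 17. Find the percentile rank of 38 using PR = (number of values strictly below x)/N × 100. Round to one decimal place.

72.7

N = 11.
Strictly below 38: 8. Equal to 38: 1.
PR = 8/11 × 100 = 72.7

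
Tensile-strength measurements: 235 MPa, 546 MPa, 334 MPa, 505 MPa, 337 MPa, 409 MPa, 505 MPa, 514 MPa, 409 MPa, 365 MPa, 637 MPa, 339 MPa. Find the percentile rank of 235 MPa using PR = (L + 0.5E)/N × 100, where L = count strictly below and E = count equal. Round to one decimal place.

4.2

N = 12.
Strictly below 235: 0. Equal to 235: 1.
PR = (0 + 0.5·1)/12 × 100 = 4.2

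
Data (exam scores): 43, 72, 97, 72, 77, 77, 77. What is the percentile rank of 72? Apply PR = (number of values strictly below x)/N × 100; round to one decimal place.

14.3

N = 7.
Strictly below 72: 1. Equal to 72: 2.
PR = 1/7 × 100 = 14.3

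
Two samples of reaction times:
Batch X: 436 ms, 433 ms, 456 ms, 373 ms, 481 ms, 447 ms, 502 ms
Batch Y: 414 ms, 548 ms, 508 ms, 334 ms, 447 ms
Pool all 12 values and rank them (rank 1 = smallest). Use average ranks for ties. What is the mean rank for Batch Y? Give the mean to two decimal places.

Sorted (ascending): 334, 373, 414, 433, 436, 447, 447, 456, 481, 502, 508, 548
The 2 values of 447 occupy positions 6–7 → average rank (6+7)/2 = 6.5.
Batch Y values → pooled ranks: 414→3, 548→12, 508→11, 334→1, 447→6.5
Mean rank = (3 + 12 + 11 + 1 + 6.5) / 5 = 6.70

6.70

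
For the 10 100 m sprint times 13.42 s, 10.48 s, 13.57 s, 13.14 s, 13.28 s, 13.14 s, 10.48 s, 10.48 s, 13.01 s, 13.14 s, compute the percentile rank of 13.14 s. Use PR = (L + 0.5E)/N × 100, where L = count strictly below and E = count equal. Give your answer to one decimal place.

N = 10.
Strictly below 13.14: 4. Equal to 13.14: 3.
PR = (4 + 0.5·3)/10 × 100 = 55.0

55.0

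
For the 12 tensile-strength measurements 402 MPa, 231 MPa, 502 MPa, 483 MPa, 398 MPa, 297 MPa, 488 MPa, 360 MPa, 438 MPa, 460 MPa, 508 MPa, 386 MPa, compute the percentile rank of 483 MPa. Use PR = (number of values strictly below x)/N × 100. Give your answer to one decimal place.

66.7

N = 12.
Strictly below 483: 8. Equal to 483: 1.
PR = 8/12 × 100 = 66.7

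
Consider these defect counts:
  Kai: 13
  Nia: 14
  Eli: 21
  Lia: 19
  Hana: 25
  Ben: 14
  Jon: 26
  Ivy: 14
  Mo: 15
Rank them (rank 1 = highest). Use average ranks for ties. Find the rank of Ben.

Sorted (descending): 26, 25, 21, 19, 15, 14, 14, 14, 13
The 3 values of 14 occupy positions 6–8 → average rank 7.
Ben has value 14 → rank 7.

7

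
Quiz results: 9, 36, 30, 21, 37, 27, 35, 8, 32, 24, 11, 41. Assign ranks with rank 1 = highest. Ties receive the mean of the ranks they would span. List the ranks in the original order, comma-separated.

11, 3, 6, 9, 2, 7, 4, 12, 5, 8, 10, 1

Sorted (descending): 41, 37, 36, 35, 32, 30, 27, 24, 21, 11, 9, 8
No ties — each value takes its position as its rank.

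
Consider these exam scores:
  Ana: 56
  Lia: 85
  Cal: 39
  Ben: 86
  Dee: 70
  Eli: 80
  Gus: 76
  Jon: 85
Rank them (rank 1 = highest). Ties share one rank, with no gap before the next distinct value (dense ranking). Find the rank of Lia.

Sorted (descending): 86, 85, 85, 80, 76, 70, 56, 39
The 2 values of 85 share dense rank 2.
Remaining distinct values take the next consecutive integers.
Lia has value 85 → rank 2.

2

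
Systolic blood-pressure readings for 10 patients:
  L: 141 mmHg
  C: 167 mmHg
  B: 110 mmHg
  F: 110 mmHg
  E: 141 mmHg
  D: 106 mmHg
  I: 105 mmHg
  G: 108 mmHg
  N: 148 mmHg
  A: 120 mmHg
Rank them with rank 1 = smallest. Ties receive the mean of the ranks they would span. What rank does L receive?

Sorted (ascending): 105, 106, 108, 110, 110, 120, 141, 141, 148, 167
The 2 values of 110 occupy positions 4–5 → average rank (4+5)/2 = 4.5.
The 2 values of 141 occupy positions 7–8 → average rank (7+8)/2 = 7.5.
L has value 141 mmHg → rank 7.5.

7.5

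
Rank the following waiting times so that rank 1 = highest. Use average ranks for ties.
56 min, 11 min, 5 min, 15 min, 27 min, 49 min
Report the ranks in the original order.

1, 5, 6, 4, 3, 2

Sorted (descending): 56, 49, 27, 15, 11, 5
No ties — each value takes its position as its rank.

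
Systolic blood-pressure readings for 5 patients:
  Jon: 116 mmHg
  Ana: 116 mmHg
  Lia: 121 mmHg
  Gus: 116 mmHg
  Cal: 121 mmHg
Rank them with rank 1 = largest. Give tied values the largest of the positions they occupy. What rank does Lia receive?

2

Sorted (descending): 121, 121, 116, 116, 116
The 2 values of 121 occupy positions 1–2 → each gets rank 2.
The 3 values of 116 occupy positions 3–5 → each gets rank 5.
Lia has value 121 mmHg → rank 2.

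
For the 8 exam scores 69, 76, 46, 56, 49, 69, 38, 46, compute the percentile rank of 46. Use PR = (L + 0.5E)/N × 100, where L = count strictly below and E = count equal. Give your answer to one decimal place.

25.0

N = 8.
Strictly below 46: 1. Equal to 46: 2.
PR = (1 + 0.5·2)/8 × 100 = 25.0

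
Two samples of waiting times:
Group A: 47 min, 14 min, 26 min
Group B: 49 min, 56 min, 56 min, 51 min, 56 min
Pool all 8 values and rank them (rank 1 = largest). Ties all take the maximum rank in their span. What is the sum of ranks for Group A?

Sorted (descending): 56, 56, 56, 51, 49, 47, 26, 14
The 3 values of 56 occupy positions 1–3 → each gets rank 3.
Group A values → pooled ranks: 47→6, 14→8, 26→7
Rank sum = 6 + 8 + 7 = 21

21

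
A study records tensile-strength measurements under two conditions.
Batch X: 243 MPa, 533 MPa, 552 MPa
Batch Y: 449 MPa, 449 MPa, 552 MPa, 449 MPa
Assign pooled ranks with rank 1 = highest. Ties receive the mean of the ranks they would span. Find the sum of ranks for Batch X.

Sorted (descending): 552, 552, 533, 449, 449, 449, 243
The 2 values of 552 occupy positions 1–2 → average rank (1+2)/2 = 1.5.
The 3 values of 449 occupy positions 4–6 → average rank 5.
Batch X values → pooled ranks: 243→7, 533→3, 552→1.5
Rank sum = 7 + 3 + 1.5 = 11.5

11.5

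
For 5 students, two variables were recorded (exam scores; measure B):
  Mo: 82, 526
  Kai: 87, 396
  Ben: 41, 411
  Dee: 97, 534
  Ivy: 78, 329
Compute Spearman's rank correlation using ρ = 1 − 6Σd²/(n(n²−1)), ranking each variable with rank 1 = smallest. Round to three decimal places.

0.500

Ranks of variable 1: 3, 4, 1, 5, 2
Ranks of variable 2: 4, 2, 3, 5, 1
d = r₁ − r₂: -1, 2, -2, 0, 1
d²: 1, 4, 4, 0, 1; Σd² = 10
ρ = 1 − 6·10/(5·24) = 1 − 60/120 = 0.500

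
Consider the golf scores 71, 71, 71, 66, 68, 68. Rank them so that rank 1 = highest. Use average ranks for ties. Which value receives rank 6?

Sorted (descending): 71, 71, 71, 68, 68, 66
The 3 values of 71 occupy positions 1–3 → average rank 2.
The 2 values of 68 occupy positions 4–5 → average rank (4+5)/2 = 4.5.
Rank 6 → value 66.

66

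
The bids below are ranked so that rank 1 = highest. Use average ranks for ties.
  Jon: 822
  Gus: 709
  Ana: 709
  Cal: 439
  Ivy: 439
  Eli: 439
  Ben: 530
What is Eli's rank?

6

Sorted (descending): 822, 709, 709, 530, 439, 439, 439
The 2 values of 709 occupy positions 2–3 → average rank (2+3)/2 = 2.5.
The 3 values of 439 occupy positions 5–7 → average rank 6.
Eli has value 439 → rank 6.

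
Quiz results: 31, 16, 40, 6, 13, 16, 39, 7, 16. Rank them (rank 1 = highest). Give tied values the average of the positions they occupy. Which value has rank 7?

Sorted (descending): 40, 39, 31, 16, 16, 16, 13, 7, 6
The 3 values of 16 occupy positions 4–6 → average rank 5.
Rank 7 → value 13.

13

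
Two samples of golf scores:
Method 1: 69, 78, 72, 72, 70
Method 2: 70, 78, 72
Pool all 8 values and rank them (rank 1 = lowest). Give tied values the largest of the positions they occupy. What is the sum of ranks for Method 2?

17

Sorted (ascending): 69, 70, 70, 72, 72, 72, 78, 78
The 2 values of 70 occupy positions 2–3 → each gets rank 3.
The 3 values of 72 occupy positions 4–6 → each gets rank 6.
The 2 values of 78 occupy positions 7–8 → each gets rank 8.
Method 2 values → pooled ranks: 70→3, 78→8, 72→6
Rank sum = 3 + 8 + 6 = 17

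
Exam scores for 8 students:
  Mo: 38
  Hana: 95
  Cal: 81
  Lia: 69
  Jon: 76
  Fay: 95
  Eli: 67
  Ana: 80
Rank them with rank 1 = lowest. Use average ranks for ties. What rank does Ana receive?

5

Sorted (ascending): 38, 67, 69, 76, 80, 81, 95, 95
The 2 values of 95 occupy positions 7–8 → average rank (7+8)/2 = 7.5.
Ana has value 80 → rank 5.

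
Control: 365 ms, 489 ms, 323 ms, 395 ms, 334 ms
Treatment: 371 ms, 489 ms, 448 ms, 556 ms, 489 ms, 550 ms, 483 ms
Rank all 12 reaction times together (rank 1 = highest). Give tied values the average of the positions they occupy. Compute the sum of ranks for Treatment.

Sorted (descending): 556, 550, 489, 489, 489, 483, 448, 395, 371, 365, 334, 323
The 3 values of 489 occupy positions 3–5 → average rank 4.
Treatment values → pooled ranks: 371→9, 489→4, 448→7, 556→1, 489→4, 550→2, 483→6
Rank sum = 9 + 4 + 7 + 1 + 4 + 2 + 6 = 33

33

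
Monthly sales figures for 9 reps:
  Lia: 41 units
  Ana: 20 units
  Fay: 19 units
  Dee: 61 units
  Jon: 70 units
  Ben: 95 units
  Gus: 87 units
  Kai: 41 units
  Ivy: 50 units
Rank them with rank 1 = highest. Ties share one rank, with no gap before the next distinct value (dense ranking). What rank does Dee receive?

4

Sorted (descending): 95, 87, 70, 61, 50, 41, 41, 20, 19
The 2 values of 41 share dense rank 6.
Remaining distinct values take the next consecutive integers.
Dee has value 61 units → rank 4.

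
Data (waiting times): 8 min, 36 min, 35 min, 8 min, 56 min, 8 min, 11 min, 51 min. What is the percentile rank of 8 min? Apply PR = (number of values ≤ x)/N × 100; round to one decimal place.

N = 8.
Strictly below 8: 0. Equal to 8: 3.
PR = 3/8 × 100 = 37.5

37.5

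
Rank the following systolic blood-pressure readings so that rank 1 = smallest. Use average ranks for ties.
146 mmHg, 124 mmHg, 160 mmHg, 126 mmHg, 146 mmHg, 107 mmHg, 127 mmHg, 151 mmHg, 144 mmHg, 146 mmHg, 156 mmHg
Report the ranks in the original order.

7, 2, 11, 3, 7, 1, 4, 9, 5, 7, 10

Sorted (ascending): 107, 124, 126, 127, 144, 146, 146, 146, 151, 156, 160
The 3 values of 146 occupy positions 6–8 → average rank 7.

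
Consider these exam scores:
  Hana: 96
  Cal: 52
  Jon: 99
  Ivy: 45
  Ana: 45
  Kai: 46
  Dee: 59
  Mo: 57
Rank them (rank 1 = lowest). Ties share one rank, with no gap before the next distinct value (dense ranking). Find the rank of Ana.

Sorted (ascending): 45, 45, 46, 52, 57, 59, 96, 99
The 2 values of 45 share dense rank 1.
Remaining distinct values take the next consecutive integers.
Ana has value 45 → rank 1.

1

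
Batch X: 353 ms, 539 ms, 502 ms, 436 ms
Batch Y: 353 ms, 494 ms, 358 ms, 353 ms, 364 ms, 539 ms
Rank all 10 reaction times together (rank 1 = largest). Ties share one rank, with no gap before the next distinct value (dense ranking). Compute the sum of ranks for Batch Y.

Sorted (descending): 539, 539, 502, 494, 436, 364, 358, 353, 353, 353
The 2 values of 539 share dense rank 1.
The 3 values of 353 share dense rank 7.
Remaining distinct values take the next consecutive integers.
Batch Y values → pooled ranks: 353→7, 494→3, 358→6, 353→7, 364→5, 539→1
Rank sum = 7 + 3 + 6 + 7 + 5 + 1 = 29

29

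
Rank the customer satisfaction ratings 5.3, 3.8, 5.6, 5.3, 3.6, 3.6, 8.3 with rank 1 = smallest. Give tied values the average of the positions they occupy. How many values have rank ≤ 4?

Sorted (ascending): 3.6, 3.6, 3.8, 5.3, 5.3, 5.6, 8.3
The 2 values of 3.6 occupy positions 1–2 → average rank (1+2)/2 = 1.5.
The 2 values of 5.3 occupy positions 4–5 → average rank (4+5)/2 = 4.5.
Ranks ≤ 4: {1.5, 1.5, 3} → 3 values.

3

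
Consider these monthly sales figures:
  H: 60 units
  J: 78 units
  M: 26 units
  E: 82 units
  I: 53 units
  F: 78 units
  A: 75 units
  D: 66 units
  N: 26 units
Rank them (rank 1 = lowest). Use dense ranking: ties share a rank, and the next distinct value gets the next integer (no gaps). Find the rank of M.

1

Sorted (ascending): 26, 26, 53, 60, 66, 75, 78, 78, 82
The 2 values of 26 share dense rank 1.
The 2 values of 78 share dense rank 6.
Remaining distinct values take the next consecutive integers.
M has value 26 units → rank 1.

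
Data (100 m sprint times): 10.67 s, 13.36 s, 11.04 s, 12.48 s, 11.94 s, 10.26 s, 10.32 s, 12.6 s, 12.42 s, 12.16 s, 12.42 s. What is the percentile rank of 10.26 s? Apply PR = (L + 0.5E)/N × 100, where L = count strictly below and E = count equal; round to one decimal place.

4.5

N = 11.
Strictly below 10.26: 0. Equal to 10.26: 1.
PR = (0 + 0.5·1)/11 × 100 = 4.5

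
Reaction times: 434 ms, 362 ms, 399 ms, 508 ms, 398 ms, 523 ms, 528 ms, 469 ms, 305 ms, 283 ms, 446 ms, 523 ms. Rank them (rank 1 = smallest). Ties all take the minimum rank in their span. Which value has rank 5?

399

Sorted (ascending): 283, 305, 362, 398, 399, 434, 446, 469, 508, 523, 523, 528
The 2 values of 523 occupy positions 10–11 → each gets rank 10.
Rank 5 → value 399.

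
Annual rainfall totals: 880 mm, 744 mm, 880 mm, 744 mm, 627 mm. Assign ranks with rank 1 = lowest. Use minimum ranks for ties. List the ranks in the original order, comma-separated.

Sorted (ascending): 627, 744, 744, 880, 880
The 2 values of 744 occupy positions 2–3 → each gets rank 2.
The 2 values of 880 occupy positions 4–5 → each gets rank 4.

4, 2, 4, 2, 1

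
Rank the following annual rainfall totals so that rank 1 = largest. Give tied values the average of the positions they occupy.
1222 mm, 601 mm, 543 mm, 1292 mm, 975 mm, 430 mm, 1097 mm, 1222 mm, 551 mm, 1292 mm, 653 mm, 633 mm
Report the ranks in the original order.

3.5, 9, 11, 1.5, 6, 12, 5, 3.5, 10, 1.5, 7, 8

Sorted (descending): 1292, 1292, 1222, 1222, 1097, 975, 653, 633, 601, 551, 543, 430
The 2 values of 1292 occupy positions 1–2 → average rank (1+2)/2 = 1.5.
The 2 values of 1222 occupy positions 3–4 → average rank (3+4)/2 = 3.5.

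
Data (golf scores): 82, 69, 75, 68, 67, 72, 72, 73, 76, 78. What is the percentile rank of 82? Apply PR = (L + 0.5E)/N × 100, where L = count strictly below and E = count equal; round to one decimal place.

N = 10.
Strictly below 82: 9. Equal to 82: 1.
PR = (9 + 0.5·1)/10 × 100 = 95.0

95.0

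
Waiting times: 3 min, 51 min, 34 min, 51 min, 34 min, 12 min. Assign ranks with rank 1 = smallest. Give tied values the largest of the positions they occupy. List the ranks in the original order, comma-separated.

1, 6, 4, 6, 4, 2

Sorted (ascending): 3, 12, 34, 34, 51, 51
The 2 values of 34 occupy positions 3–4 → each gets rank 4.
The 2 values of 51 occupy positions 5–6 → each gets rank 6.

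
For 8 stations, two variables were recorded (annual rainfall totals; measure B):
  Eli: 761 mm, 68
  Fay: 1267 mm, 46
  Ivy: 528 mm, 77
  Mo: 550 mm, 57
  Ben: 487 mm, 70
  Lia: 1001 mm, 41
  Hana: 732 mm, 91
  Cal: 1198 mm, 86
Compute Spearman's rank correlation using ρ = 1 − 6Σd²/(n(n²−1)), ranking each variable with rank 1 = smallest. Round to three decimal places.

-0.310

Ranks of variable 1: 5, 8, 2, 3, 1, 6, 4, 7
Ranks of variable 2: 4, 2, 6, 3, 5, 1, 8, 7
d = r₁ − r₂: 1, 6, -4, 0, -4, 5, -4, 0
d²: 1, 36, 16, 0, 16, 25, 16, 0; Σd² = 110
ρ = 1 − 6·110/(8·63) = 1 − 660/504 = -0.310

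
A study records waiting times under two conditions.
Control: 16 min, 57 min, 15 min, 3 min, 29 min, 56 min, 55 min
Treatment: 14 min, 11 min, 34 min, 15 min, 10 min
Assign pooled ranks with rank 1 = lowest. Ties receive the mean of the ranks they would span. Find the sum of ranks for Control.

54.5

Sorted (ascending): 3, 10, 11, 14, 15, 15, 16, 29, 34, 55, 56, 57
The 2 values of 15 occupy positions 5–6 → average rank (5+6)/2 = 5.5.
Control values → pooled ranks: 16→7, 57→12, 15→5.5, 3→1, 29→8, 56→11, 55→10
Rank sum = 7 + 12 + 5.5 + 1 + 8 + 11 + 10 = 54.5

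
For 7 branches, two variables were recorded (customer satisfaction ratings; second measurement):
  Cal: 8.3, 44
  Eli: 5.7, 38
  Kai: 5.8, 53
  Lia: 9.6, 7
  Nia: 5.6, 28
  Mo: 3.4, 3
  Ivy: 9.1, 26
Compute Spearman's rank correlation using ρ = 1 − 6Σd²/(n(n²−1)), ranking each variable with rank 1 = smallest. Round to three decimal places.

Ranks of variable 1: 5, 3, 4, 7, 2, 1, 6
Ranks of variable 2: 6, 5, 7, 2, 4, 1, 3
d = r₁ − r₂: -1, -2, -3, 5, -2, 0, 3
d²: 1, 4, 9, 25, 4, 0, 9; Σd² = 52
ρ = 1 − 6·52/(7·48) = 1 − 312/336 = 0.071

0.071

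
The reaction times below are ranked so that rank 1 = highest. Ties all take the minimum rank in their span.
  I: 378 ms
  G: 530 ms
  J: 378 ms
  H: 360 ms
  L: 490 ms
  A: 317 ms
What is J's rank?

Sorted (descending): 530, 490, 378, 378, 360, 317
The 2 values of 378 occupy positions 3–4 → each gets rank 3.
J has value 378 ms → rank 3.

3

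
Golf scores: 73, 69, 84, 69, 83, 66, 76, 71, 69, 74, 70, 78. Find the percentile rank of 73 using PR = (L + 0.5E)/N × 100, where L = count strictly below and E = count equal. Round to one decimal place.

54.2

N = 12.
Strictly below 73: 6. Equal to 73: 1.
PR = (6 + 0.5·1)/12 × 100 = 54.2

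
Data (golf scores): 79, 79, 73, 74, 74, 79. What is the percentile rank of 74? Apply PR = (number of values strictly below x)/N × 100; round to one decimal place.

N = 6.
Strictly below 74: 1. Equal to 74: 2.
PR = 1/6 × 100 = 16.7

16.7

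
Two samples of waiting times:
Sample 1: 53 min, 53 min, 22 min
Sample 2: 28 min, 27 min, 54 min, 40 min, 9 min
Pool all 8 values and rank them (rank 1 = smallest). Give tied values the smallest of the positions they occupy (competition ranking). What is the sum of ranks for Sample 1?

Sorted (ascending): 9, 22, 27, 28, 40, 53, 53, 54
The 2 values of 53 occupy positions 6–7 → each gets rank 6.
Sample 1 values → pooled ranks: 53→6, 53→6, 22→2
Rank sum = 6 + 6 + 2 = 14

14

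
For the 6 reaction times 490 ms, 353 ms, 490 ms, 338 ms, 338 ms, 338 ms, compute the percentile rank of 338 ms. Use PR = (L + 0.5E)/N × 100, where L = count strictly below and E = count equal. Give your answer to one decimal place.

25.0

N = 6.
Strictly below 338: 0. Equal to 338: 3.
PR = (0 + 0.5·3)/6 × 100 = 25.0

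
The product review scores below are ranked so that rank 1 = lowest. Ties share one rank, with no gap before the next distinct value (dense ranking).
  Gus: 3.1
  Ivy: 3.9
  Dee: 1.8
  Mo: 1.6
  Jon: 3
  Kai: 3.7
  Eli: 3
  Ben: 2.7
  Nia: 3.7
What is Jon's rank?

Sorted (ascending): 1.6, 1.8, 2.7, 3, 3, 3.1, 3.7, 3.7, 3.9
The 2 values of 3 share dense rank 4.
The 2 values of 3.7 share dense rank 6.
Remaining distinct values take the next consecutive integers.
Jon has value 3 → rank 4.

4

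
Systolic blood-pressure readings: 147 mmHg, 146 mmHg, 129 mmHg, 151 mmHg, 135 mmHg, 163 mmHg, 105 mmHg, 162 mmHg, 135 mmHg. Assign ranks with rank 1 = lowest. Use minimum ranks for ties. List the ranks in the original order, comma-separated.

Sorted (ascending): 105, 129, 135, 135, 146, 147, 151, 162, 163
The 2 values of 135 occupy positions 3–4 → each gets rank 3.

6, 5, 2, 7, 3, 9, 1, 8, 3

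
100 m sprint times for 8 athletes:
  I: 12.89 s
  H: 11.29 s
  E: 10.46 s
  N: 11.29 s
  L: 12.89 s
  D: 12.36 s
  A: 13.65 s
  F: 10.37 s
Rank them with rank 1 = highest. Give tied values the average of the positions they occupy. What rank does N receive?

Sorted (descending): 13.65, 12.89, 12.89, 12.36, 11.29, 11.29, 10.46, 10.37
The 2 values of 12.89 occupy positions 2–3 → average rank (2+3)/2 = 2.5.
The 2 values of 11.29 occupy positions 5–6 → average rank (5+6)/2 = 5.5.
N has value 11.29 s → rank 5.5.

5.5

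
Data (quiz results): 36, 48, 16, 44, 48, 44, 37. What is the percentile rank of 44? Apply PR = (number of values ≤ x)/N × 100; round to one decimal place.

71.4

N = 7.
Strictly below 44: 3. Equal to 44: 2.
PR = 5/7 × 100 = 71.4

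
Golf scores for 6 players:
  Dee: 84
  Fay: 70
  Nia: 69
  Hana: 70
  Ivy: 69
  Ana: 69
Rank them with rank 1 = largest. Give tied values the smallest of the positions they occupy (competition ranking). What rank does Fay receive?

Sorted (descending): 84, 70, 70, 69, 69, 69
The 2 values of 70 occupy positions 2–3 → each gets rank 2.
The 3 values of 69 occupy positions 4–6 → each gets rank 4.
Fay has value 70 → rank 2.

2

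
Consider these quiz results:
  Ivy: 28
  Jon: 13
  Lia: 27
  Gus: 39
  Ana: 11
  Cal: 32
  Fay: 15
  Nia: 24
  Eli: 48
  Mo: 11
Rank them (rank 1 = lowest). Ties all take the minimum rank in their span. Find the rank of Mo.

Sorted (ascending): 11, 11, 13, 15, 24, 27, 28, 32, 39, 48
The 2 values of 11 occupy positions 1–2 → each gets rank 1.
Mo has value 11 → rank 1.

1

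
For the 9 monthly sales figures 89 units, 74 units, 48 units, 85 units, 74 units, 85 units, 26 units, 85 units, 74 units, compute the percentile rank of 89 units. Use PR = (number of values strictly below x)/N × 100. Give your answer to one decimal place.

N = 9.
Strictly below 89: 8. Equal to 89: 1.
PR = 8/9 × 100 = 88.9

88.9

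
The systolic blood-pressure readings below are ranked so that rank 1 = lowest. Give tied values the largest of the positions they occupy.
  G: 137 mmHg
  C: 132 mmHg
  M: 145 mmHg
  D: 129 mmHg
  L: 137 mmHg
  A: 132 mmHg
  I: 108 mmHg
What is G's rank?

Sorted (ascending): 108, 129, 132, 132, 137, 137, 145
The 2 values of 132 occupy positions 3–4 → each gets rank 4.
The 2 values of 137 occupy positions 5–6 → each gets rank 6.
G has value 137 mmHg → rank 6.

6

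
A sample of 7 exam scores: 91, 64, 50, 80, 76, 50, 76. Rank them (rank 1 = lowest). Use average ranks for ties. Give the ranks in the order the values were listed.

7, 3, 1.5, 6, 4.5, 1.5, 4.5

Sorted (ascending): 50, 50, 64, 76, 76, 80, 91
The 2 values of 50 occupy positions 1–2 → average rank (1+2)/2 = 1.5.
The 2 values of 76 occupy positions 4–5 → average rank (4+5)/2 = 4.5.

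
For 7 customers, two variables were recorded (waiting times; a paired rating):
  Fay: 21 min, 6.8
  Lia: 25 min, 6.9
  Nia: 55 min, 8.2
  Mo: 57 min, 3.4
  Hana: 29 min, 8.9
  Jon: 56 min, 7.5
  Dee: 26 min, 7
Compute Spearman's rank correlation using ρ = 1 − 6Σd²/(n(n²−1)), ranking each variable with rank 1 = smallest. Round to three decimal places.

Ranks of variable 1: 1, 2, 5, 7, 4, 6, 3
Ranks of variable 2: 2, 3, 6, 1, 7, 5, 4
d = r₁ − r₂: -1, -1, -1, 6, -3, 1, -1
d²: 1, 1, 1, 36, 9, 1, 1; Σd² = 50
ρ = 1 − 6·50/(7·48) = 1 − 300/336 = 0.107

0.107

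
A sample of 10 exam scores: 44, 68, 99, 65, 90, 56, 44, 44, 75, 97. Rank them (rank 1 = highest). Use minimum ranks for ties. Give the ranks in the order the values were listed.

8, 5, 1, 6, 3, 7, 8, 8, 4, 2

Sorted (descending): 99, 97, 90, 75, 68, 65, 56, 44, 44, 44
The 3 values of 44 occupy positions 8–10 → each gets rank 8.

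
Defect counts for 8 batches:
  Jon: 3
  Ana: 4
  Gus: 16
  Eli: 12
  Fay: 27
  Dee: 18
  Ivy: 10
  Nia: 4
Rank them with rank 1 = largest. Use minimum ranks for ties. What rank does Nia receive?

Sorted (descending): 27, 18, 16, 12, 10, 4, 4, 3
The 2 values of 4 occupy positions 6–7 → each gets rank 6.
Nia has value 4 → rank 6.

6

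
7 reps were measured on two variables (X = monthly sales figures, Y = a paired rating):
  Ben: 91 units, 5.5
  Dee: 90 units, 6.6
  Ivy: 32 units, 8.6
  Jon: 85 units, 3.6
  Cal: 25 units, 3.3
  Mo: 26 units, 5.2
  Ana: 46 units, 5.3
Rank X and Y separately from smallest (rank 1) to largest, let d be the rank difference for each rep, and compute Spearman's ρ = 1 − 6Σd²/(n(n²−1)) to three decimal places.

Ranks of variable 1: 7, 6, 3, 5, 1, 2, 4
Ranks of variable 2: 5, 6, 7, 2, 1, 3, 4
d = r₁ − r₂: 2, 0, -4, 3, 0, -1, 0
d²: 4, 0, 16, 9, 0, 1, 0; Σd² = 30
ρ = 1 − 6·30/(7·48) = 1 − 180/336 = 0.464

0.464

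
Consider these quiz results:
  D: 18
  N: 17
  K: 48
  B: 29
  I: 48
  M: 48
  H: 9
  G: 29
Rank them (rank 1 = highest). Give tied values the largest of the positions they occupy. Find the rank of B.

Sorted (descending): 48, 48, 48, 29, 29, 18, 17, 9
The 3 values of 48 occupy positions 1–3 → each gets rank 3.
The 2 values of 29 occupy positions 4–5 → each gets rank 5.
B has value 29 → rank 5.

5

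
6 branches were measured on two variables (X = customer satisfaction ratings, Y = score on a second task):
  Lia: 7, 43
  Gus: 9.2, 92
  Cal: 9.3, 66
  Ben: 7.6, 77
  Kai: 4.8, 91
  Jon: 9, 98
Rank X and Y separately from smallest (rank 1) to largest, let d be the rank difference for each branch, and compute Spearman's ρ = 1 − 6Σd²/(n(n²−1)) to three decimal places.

Ranks of variable 1: 2, 5, 6, 3, 1, 4
Ranks of variable 2: 1, 5, 2, 3, 4, 6
d = r₁ − r₂: 1, 0, 4, 0, -3, -2
d²: 1, 0, 16, 0, 9, 4; Σd² = 30
ρ = 1 − 6·30/(6·35) = 1 − 180/210 = 0.143

0.143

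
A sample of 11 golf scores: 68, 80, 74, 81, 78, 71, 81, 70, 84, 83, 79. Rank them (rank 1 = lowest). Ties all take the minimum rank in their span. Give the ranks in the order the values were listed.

1, 7, 4, 8, 5, 3, 8, 2, 11, 10, 6

Sorted (ascending): 68, 70, 71, 74, 78, 79, 80, 81, 81, 83, 84
The 2 values of 81 occupy positions 8–9 → each gets rank 8.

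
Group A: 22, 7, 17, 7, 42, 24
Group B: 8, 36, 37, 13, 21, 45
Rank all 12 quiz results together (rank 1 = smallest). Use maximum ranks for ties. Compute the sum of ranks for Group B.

Sorted (ascending): 7, 7, 8, 13, 17, 21, 22, 24, 36, 37, 42, 45
The 2 values of 7 occupy positions 1–2 → each gets rank 2.
Group B values → pooled ranks: 8→3, 36→9, 37→10, 13→4, 21→6, 45→12
Rank sum = 3 + 9 + 10 + 4 + 6 + 12 = 44

44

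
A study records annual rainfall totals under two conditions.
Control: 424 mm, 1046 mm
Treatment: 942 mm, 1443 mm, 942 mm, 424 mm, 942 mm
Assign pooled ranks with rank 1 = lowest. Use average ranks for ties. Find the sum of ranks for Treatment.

20.5

Sorted (ascending): 424, 424, 942, 942, 942, 1046, 1443
The 2 values of 424 occupy positions 1–2 → average rank (1+2)/2 = 1.5.
The 3 values of 942 occupy positions 3–5 → average rank 4.
Treatment values → pooled ranks: 942→4, 1443→7, 942→4, 424→1.5, 942→4
Rank sum = 4 + 7 + 4 + 1.5 + 4 = 20.5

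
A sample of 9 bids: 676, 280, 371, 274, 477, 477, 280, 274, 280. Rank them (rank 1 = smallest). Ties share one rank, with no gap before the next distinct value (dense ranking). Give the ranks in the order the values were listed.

Sorted (ascending): 274, 274, 280, 280, 280, 371, 477, 477, 676
The 2 values of 274 share dense rank 1.
The 3 values of 280 share dense rank 2.
The 2 values of 477 share dense rank 4.
Remaining distinct values take the next consecutive integers.

5, 2, 3, 1, 4, 4, 2, 1, 2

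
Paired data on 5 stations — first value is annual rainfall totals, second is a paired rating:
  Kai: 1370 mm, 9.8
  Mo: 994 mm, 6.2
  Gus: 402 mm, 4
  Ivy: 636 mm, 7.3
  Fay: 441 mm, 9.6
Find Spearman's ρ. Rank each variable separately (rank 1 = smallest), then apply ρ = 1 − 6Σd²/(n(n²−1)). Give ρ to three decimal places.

Ranks of variable 1: 5, 4, 1, 3, 2
Ranks of variable 2: 5, 2, 1, 3, 4
d = r₁ − r₂: 0, 2, 0, 0, -2
d²: 0, 4, 0, 0, 4; Σd² = 8
ρ = 1 − 6·8/(5·24) = 1 − 48/120 = 0.600

0.600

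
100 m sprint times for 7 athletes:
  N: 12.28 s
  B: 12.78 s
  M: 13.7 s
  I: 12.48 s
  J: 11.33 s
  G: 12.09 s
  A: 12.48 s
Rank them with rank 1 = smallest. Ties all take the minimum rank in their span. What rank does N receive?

3

Sorted (ascending): 11.33, 12.09, 12.28, 12.48, 12.48, 12.78, 13.7
The 2 values of 12.48 occupy positions 4–5 → each gets rank 4.
N has value 12.28 s → rank 3.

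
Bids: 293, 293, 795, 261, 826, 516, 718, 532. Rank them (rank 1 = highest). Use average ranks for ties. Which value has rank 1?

Sorted (descending): 826, 795, 718, 532, 516, 293, 293, 261
The 2 values of 293 occupy positions 6–7 → average rank (6+7)/2 = 6.5.
Rank 1 → value 826.

826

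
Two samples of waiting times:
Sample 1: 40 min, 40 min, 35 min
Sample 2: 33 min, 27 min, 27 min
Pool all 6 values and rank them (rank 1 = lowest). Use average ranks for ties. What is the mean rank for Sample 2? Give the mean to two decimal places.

2.00

Sorted (ascending): 27, 27, 33, 35, 40, 40
The 2 values of 27 occupy positions 1–2 → average rank (1+2)/2 = 1.5.
The 2 values of 40 occupy positions 5–6 → average rank (5+6)/2 = 5.5.
Sample 2 values → pooled ranks: 33→3, 27→1.5, 27→1.5
Mean rank = (3 + 1.5 + 1.5) / 3 = 2.00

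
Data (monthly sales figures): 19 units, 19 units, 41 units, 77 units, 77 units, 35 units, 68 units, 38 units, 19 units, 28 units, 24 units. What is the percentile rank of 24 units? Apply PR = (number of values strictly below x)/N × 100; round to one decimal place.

N = 11.
Strictly below 24: 3. Equal to 24: 1.
PR = 3/11 × 100 = 27.3

27.3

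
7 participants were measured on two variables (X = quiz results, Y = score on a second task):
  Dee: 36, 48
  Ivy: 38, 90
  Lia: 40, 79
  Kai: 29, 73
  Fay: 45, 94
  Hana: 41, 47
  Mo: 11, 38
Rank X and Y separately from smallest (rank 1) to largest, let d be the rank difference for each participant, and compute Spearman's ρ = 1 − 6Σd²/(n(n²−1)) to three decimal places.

0.571

Ranks of variable 1: 3, 4, 5, 2, 7, 6, 1
Ranks of variable 2: 3, 6, 5, 4, 7, 2, 1
d = r₁ − r₂: 0, -2, 0, -2, 0, 4, 0
d²: 0, 4, 0, 4, 0, 16, 0; Σd² = 24
ρ = 1 − 6·24/(7·48) = 1 − 144/336 = 0.571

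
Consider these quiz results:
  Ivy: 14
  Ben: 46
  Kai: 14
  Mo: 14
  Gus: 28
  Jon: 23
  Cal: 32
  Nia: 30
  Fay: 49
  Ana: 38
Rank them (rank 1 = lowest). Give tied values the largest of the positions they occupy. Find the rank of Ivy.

Sorted (ascending): 14, 14, 14, 23, 28, 30, 32, 38, 46, 49
The 3 values of 14 occupy positions 1–3 → each gets rank 3.
Ivy has value 14 → rank 3.

3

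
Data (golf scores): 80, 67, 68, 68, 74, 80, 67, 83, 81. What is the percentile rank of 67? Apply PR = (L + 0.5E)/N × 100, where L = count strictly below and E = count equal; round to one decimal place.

N = 9.
Strictly below 67: 0. Equal to 67: 2.
PR = (0 + 0.5·2)/9 × 100 = 11.1

11.1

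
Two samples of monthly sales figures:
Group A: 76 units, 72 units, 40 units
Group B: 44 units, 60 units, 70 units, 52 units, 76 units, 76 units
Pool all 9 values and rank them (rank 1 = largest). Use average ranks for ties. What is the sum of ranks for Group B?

Sorted (descending): 76, 76, 76, 72, 70, 60, 52, 44, 40
The 3 values of 76 occupy positions 1–3 → average rank 2.
Group B values → pooled ranks: 44→8, 60→6, 70→5, 52→7, 76→2, 76→2
Rank sum = 8 + 6 + 5 + 7 + 2 + 2 = 30

30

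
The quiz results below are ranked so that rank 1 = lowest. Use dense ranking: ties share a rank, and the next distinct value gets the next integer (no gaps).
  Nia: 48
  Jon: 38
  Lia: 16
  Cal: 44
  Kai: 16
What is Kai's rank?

1

Sorted (ascending): 16, 16, 38, 44, 48
The 2 values of 16 share dense rank 1.
Remaining distinct values take the next consecutive integers.
Kai has value 16 → rank 1.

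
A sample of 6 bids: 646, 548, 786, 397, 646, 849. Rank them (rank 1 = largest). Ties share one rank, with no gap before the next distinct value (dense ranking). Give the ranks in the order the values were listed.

Sorted (descending): 849, 786, 646, 646, 548, 397
The 2 values of 646 share dense rank 3.
Remaining distinct values take the next consecutive integers.

3, 4, 2, 5, 3, 1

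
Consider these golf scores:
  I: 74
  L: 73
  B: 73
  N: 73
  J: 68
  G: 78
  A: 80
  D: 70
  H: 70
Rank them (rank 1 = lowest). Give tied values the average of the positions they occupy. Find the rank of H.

2.5

Sorted (ascending): 68, 70, 70, 73, 73, 73, 74, 78, 80
The 2 values of 70 occupy positions 2–3 → average rank (2+3)/2 = 2.5.
The 3 values of 73 occupy positions 4–6 → average rank 5.
H has value 70 → rank 2.5.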